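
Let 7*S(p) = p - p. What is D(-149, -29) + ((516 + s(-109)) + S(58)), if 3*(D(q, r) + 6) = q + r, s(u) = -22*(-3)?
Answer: 1550/3 ≈ 516.67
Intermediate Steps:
S(p) = 0 (S(p) = (p - p)/7 = (⅐)*0 = 0)
s(u) = 66
D(q, r) = -6 + q/3 + r/3 (D(q, r) = -6 + (q + r)/3 = -6 + (q/3 + r/3) = -6 + q/3 + r/3)
D(-149, -29) + ((516 + s(-109)) + S(58)) = (-6 + (⅓)*(-149) + (⅓)*(-29)) + ((516 + 66) + 0) = (-6 - 149/3 - 29/3) + (582 + 0) = -196/3 + 582 = 1550/3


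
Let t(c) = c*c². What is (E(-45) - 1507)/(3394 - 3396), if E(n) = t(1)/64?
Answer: 96447/128 ≈ 753.49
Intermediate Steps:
t(c) = c³
E(n) = 1/64 (E(n) = 1³/64 = 1*(1/64) = 1/64)
(E(-45) - 1507)/(3394 - 3396) = (1/64 - 1507)/(3394 - 3396) = -96447/64/(-2) = -96447/64*(-½) = 96447/128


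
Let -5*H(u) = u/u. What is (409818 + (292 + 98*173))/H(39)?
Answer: -2135320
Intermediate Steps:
H(u) = -⅕ (H(u) = -u/(5*u) = -⅕*1 = -⅕)
(409818 + (292 + 98*173))/H(39) = (409818 + (292 + 98*173))/(-⅕) = (409818 + (292 + 16954))*(-5) = (409818 + 17246)*(-5) = 427064*(-5) = -2135320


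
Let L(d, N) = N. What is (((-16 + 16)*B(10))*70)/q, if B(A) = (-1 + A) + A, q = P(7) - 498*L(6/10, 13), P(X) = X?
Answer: 0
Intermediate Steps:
q = -6467 (q = 7 - 498*13 = 7 - 6474 = -6467)
B(A) = -1 + 2*A
(((-16 + 16)*B(10))*70)/q = (((-16 + 16)*(-1 + 2*10))*70)/(-6467) = ((0*(-1 + 20))*70)*(-1/6467) = ((0*19)*70)*(-1/6467) = (0*70)*(-1/6467) = 0*(-1/6467) = 0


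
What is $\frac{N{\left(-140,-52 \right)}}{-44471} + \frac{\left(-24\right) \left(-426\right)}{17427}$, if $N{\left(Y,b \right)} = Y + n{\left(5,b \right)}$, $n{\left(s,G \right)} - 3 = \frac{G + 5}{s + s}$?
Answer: $\frac{1523803033}{2583320390} \approx 0.58986$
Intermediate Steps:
$n{\left(s,G \right)} = 3 + \frac{5 + G}{2 s}$ ($n{\left(s,G \right)} = 3 + \frac{G + 5}{s + s} = 3 + \frac{5 + G}{2 s}$)
$N{\left(Y,b \right)} = \frac{7}{2} + Y + \frac{b}{10}$ ($N{\left(Y,b \right)} = Y + \frac{5 + b + 6 \cdot 5}{2 \cdot 5} = Y + \frac{1}{2} \cdot \frac{1}{5} \left(5 + b + 30\right) = Y + \frac{1}{2} \cdot \frac{1}{5} \left(35 + b\right) = Y + \left(\frac{7}{2} + \frac{b}{10}\right) = \frac{7}{2} + Y + \frac{b}{10}$)
$\frac{N{\left(-140,-52 \right)}}{-44471} + \frac{\left(-24\right) \left(-426\right)}{17427} = \frac{\frac{7}{2} - 140 + \frac{1}{10} \left(-52\right)}{-44471} + \frac{\left(-24\right) \left(-426\right)}{17427} = \left(\frac{7}{2} - 140 - \frac{26}{5}\right) \left(- \frac{1}{44471}\right) + 10224 \cdot \frac{1}{17427} = \left(- \frac{1417}{10}\right) \left(- \frac{1}{44471}\right) + \frac{3408}{5809} = \frac{1417}{444710} + \frac{3408}{5809} = \frac{1523803033}{2583320390}$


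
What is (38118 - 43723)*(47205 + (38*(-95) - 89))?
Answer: -243851130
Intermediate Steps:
(38118 - 43723)*(47205 + (38*(-95) - 89)) = -5605*(47205 + (-3610 - 89)) = -5605*(47205 - 3699) = -5605*43506 = -243851130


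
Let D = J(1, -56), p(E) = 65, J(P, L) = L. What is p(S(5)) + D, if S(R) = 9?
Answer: 9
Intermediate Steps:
D = -56
p(S(5)) + D = 65 - 56 = 9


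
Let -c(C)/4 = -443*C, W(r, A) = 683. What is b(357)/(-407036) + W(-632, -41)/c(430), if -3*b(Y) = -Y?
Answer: 6690441/11076612520 ≈ 0.00060401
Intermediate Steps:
b(Y) = Y/3 (b(Y) = -(-1)*Y/3 = Y/3)
c(C) = 1772*C (c(C) = -(-1772)*C = 1772*C)
b(357)/(-407036) + W(-632, -41)/c(430) = ((⅓)*357)/(-407036) + 683/((1772*430)) = 119*(-1/407036) + 683/761960 = -17/58148 + 683*(1/761960) = -17/58148 + 683/761960 = 6690441/11076612520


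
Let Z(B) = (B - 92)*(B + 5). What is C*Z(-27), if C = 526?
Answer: 1377068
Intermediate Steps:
Z(B) = (-92 + B)*(5 + B)
C*Z(-27) = 526*(-460 + (-27)**2 - 87*(-27)) = 526*(-460 + 729 + 2349) = 526*2618 = 1377068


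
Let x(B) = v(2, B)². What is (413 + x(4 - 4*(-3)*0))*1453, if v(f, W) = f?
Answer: 605901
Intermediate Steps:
x(B) = 4 (x(B) = 2² = 4)
(413 + x(4 - 4*(-3)*0))*1453 = (413 + 4)*1453 = 417*1453 = 605901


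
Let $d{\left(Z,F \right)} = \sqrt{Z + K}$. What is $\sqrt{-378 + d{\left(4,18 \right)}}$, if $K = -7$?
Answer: $\sqrt{-378 + i \sqrt{3}} \approx 0.04454 + 19.442 i$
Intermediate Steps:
$d{\left(Z,F \right)} = \sqrt{-7 + Z}$ ($d{\left(Z,F \right)} = \sqrt{Z - 7} = \sqrt{-7 + Z}$)
$\sqrt{-378 + d{\left(4,18 \right)}} = \sqrt{-378 + \sqrt{-7 + 4}} = \sqrt{-378 + \sqrt{-3}} = \sqrt{-378 + i \sqrt{3}}$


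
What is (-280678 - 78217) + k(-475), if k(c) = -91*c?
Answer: -315670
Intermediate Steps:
(-280678 - 78217) + k(-475) = (-280678 - 78217) - 91*(-475) = -358895 + 43225 = -315670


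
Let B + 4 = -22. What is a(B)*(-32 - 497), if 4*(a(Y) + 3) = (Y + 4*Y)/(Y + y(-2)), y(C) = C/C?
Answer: 8993/10 ≈ 899.30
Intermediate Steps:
B = -26 (B = -4 - 22 = -26)
y(C) = 1
a(Y) = -3 + 5*Y/(4*(1 + Y)) (a(Y) = -3 + ((Y + 4*Y)/(Y + 1))/4 = -3 + ((5*Y)/(1 + Y))/4 = -3 + (5*Y/(1 + Y))/4 = -3 + 5*Y/(4*(1 + Y)))
a(B)*(-32 - 497) = ((-12 - 7*(-26))/(4*(1 - 26)))*(-32 - 497) = ((1/4)*(-12 + 182)/(-25))*(-529) = ((1/4)*(-1/25)*170)*(-529) = -17/10*(-529) = 8993/10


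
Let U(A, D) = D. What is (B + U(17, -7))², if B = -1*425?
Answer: 186624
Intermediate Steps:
B = -425
(B + U(17, -7))² = (-425 - 7)² = (-432)² = 186624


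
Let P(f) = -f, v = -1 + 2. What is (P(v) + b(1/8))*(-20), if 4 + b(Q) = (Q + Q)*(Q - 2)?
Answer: 875/8 ≈ 109.38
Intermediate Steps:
v = 1
b(Q) = -4 + 2*Q*(-2 + Q) (b(Q) = -4 + (Q + Q)*(Q - 2) = -4 + (2*Q)*(-2 + Q) = -4 + 2*Q*(-2 + Q))
(P(v) + b(1/8))*(-20) = (-1*1 + (-4 - 4/8 + 2*(1/8)**2))*(-20) = (-1 + (-4 - 4*1/8 + 2*(1/8)**2))*(-20) = (-1 + (-4 - 1/2 + 2*(1/64)))*(-20) = (-1 + (-4 - 1/2 + 1/32))*(-20) = (-1 - 143/32)*(-20) = -175/32*(-20) = 875/8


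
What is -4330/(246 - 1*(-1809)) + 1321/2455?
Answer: -1583099/1009005 ≈ -1.5690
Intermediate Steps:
-4330/(246 - 1*(-1809)) + 1321/2455 = -4330/(246 + 1809) + 1321*(1/2455) = -4330/2055 + 1321/2455 = -4330*1/2055 + 1321/2455 = -866/411 + 1321/2455 = -1583099/1009005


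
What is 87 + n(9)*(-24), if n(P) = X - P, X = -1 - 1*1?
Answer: 351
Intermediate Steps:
X = -2 (X = -1 - 1 = -2)
n(P) = -2 - P
87 + n(9)*(-24) = 87 + (-2 - 1*9)*(-24) = 87 + (-2 - 9)*(-24) = 87 - 11*(-24) = 87 + 264 = 351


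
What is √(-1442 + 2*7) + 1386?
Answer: 1386 + 2*I*√357 ≈ 1386.0 + 37.789*I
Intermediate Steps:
√(-1442 + 2*7) + 1386 = √(-1442 + 14) + 1386 = √(-1428) + 1386 = 2*I*√357 + 1386 = 1386 + 2*I*√357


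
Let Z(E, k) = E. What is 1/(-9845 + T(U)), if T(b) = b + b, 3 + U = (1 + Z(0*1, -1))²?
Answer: -1/9849 ≈ -0.00010153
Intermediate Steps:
U = -2 (U = -3 + (1 + 0*1)² = -3 + (1 + 0)² = -3 + 1² = -3 + 1 = -2)
T(b) = 2*b
1/(-9845 + T(U)) = 1/(-9845 + 2*(-2)) = 1/(-9845 - 4) = 1/(-9849) = -1/9849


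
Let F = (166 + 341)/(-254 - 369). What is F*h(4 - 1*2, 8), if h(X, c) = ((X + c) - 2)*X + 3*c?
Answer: -20280/623 ≈ -32.552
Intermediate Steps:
h(X, c) = 3*c + X*(-2 + X + c) (h(X, c) = (-2 + X + c)*X + 3*c = X*(-2 + X + c) + 3*c = 3*c + X*(-2 + X + c))
F = -507/623 (F = 507/(-623) = 507*(-1/623) = -507/623 ≈ -0.81380)
F*h(4 - 1*2, 8) = -507*((4 - 1*2)² - 2*(4 - 1*2) + 3*8 + (4 - 1*2)*8)/623 = -507*((4 - 2)² - 2*(4 - 2) + 24 + (4 - 2)*8)/623 = -507*(2² - 2*2 + 24 + 2*8)/623 = -507*(4 - 4 + 24 + 16)/623 = -507/623*40 = -20280/623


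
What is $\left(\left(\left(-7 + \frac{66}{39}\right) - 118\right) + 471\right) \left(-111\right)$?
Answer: $- \frac{501720}{13} \approx -38594.0$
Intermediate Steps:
$\left(\left(\left(-7 + \frac{66}{39}\right) - 118\right) + 471\right) \left(-111\right) = \left(\left(\left(-7 + 66 \cdot \frac{1}{39}\right) - 118\right) + 471\right) \left(-111\right) = \left(\left(\left(-7 + \frac{22}{13}\right) - 118\right) + 471\right) \left(-111\right) = \left(\left(- \frac{69}{13} - 118\right) + 471\right) \left(-111\right) = \left(- \frac{1603}{13} + 471\right) \left(-111\right) = \frac{4520}{13} \left(-111\right) = - \frac{501720}{13}$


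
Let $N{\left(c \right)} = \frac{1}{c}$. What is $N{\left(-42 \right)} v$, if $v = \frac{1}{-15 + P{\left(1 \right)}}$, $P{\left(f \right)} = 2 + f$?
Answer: $\frac{1}{504} \approx 0.0019841$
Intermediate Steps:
$v = - \frac{1}{12}$ ($v = \frac{1}{-15 + \left(2 + 1\right)} = \frac{1}{-15 + 3} = \frac{1}{-12} = - \frac{1}{12} \approx -0.083333$)
$N{\left(-42 \right)} v = \frac{1}{-42} \left(- \frac{1}{12}\right) = \left(- \frac{1}{42}\right) \left(- \frac{1}{12}\right) = \frac{1}{504}$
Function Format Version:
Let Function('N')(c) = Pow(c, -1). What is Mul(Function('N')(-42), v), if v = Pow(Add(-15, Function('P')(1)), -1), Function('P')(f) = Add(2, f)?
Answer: Rational(1, 504) ≈ 0.0019841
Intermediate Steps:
v = Rational(-1, 12) (v = Pow(Add(-15, Add(2, 1)), -1) = Pow(Add(-15, 3), -1) = Pow(-12, -1) = Rational(-1, 12) ≈ -0.083333)
Mul(Function('N')(-42), v) = Mul(Pow(-42, -1), Rational(-1, 12)) = Mul(Rational(-1, 42), Rational(-1, 12)) = Rational(1, 504)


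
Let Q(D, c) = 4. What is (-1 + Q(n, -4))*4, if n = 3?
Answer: 12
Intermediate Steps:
(-1 + Q(n, -4))*4 = (-1 + 4)*4 = 3*4 = 12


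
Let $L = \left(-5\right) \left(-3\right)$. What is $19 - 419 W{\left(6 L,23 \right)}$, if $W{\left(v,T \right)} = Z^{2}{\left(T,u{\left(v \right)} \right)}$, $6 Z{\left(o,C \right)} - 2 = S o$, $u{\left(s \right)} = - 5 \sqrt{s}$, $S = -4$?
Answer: $-94256$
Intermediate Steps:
$L = 15$
$Z{\left(o,C \right)} = \frac{1}{3} - \frac{2 o}{3}$ ($Z{\left(o,C \right)} = \frac{1}{3} + \frac{\left(-4\right) o}{6} = \frac{1}{3} - \frac{2 o}{3}$)
$W{\left(v,T \right)} = \left(\frac{1}{3} - \frac{2 T}{3}\right)^{2}$
$19 - 419 W{\left(6 L,23 \right)} = 19 - 419 \frac{\left(-1 + 2 \cdot 23\right)^{2}}{9} = 19 - 419 \frac{\left(-1 + 46\right)^{2}}{9} = 19 - 419 \frac{45^{2}}{9} = 19 - 419 \cdot \frac{1}{9} \cdot 2025 = 19 - 94275 = -94256$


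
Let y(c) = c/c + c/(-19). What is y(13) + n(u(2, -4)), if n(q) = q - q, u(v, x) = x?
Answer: 6/19 ≈ 0.31579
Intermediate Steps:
n(q) = 0
y(c) = 1 - c/19 (y(c) = 1 + c*(-1/19) = 1 - c/19)
y(13) + n(u(2, -4)) = (1 - 1/19*13) + 0 = (1 - 13/19) + 0 = 6/19 + 0 = 6/19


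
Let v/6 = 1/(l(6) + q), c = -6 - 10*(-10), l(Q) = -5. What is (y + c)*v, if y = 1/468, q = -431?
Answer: -43993/34008 ≈ -1.2936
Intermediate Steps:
c = 94 (c = -6 + 100 = 94)
v = -3/218 (v = 6/(-5 - 431) = 6/(-436) = 6*(-1/436) = -3/218 ≈ -0.013761)
y = 1/468 ≈ 0.0021368
(y + c)*v = (1/468 + 94)*(-3/218) = (43993/468)*(-3/218) = -43993/34008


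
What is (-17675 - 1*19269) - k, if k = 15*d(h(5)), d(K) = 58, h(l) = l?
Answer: -37814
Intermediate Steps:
k = 870 (k = 15*58 = 870)
(-17675 - 1*19269) - k = (-17675 - 1*19269) - 1*870 = (-17675 - 19269) - 870 = -36944 - 870 = -37814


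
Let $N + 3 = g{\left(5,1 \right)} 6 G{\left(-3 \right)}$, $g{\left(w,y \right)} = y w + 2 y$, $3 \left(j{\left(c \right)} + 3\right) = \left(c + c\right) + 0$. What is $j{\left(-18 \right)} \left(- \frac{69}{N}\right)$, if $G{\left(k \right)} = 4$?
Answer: $\frac{69}{11} \approx 6.2727$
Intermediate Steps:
$j{\left(c \right)} = -3 + \frac{2 c}{3}$ ($j{\left(c \right)} = -3 + \frac{\left(c + c\right) + 0}{3} = -3 + \frac{2 c + 0}{3} = -3 + \frac{2 c}{3}$)
$g{\left(w,y \right)} = 2 y + w y$ ($g{\left(w,y \right)} = w y + 2 y = 2 y + w y$)
$N = 165$ ($N = -3 + 1 \left(2 + 5\right) 6 \cdot 4 = -3 + 1 \cdot 7 \cdot 6 \cdot 4 = -3 + 7 \cdot 6 \cdot 4 = -3 + 42 \cdot 4 = -3 + 168 = 165$)
$j{\left(-18 \right)} \left(- \frac{69}{N}\right) = \left(-3 + \frac{2}{3} \left(-18\right)\right) \left(- \frac{69}{165}\right) = \left(-3 - 12\right) \left(\left(-69\right) \frac{1}{165}\right) = \left(-15\right) \left(- \frac{23}{55}\right) = \frac{69}{11}$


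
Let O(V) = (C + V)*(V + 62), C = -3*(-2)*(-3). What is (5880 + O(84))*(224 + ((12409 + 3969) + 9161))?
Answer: 399738708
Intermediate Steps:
C = -18 (C = 6*(-3) = -18)
O(V) = (-18 + V)*(62 + V) (O(V) = (-18 + V)*(V + 62) = (-18 + V)*(62 + V))
(5880 + O(84))*(224 + ((12409 + 3969) + 9161)) = (5880 + (-1116 + 84² + 44*84))*(224 + ((12409 + 3969) + 9161)) = (5880 + (-1116 + 7056 + 3696))*(224 + (16378 + 9161)) = (5880 + 9636)*(224 + 25539) = 15516*25763 = 399738708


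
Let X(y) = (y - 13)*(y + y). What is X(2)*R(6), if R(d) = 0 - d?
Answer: 264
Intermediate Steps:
X(y) = 2*y*(-13 + y) (X(y) = (-13 + y)*(2*y) = 2*y*(-13 + y))
R(d) = -d
X(2)*R(6) = (2*2*(-13 + 2))*(-1*6) = (2*2*(-11))*(-6) = -44*(-6) = 264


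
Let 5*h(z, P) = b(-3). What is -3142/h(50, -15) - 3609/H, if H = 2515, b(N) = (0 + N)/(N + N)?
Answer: -79024909/2515 ≈ -31421.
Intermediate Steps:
b(N) = ½ (b(N) = N/((2*N)) = N*(1/(2*N)) = ½)
h(z, P) = ⅒ (h(z, P) = (⅕)*(½) = ⅒)
-3142/h(50, -15) - 3609/H = -3142/⅒ - 3609/2515 = -3142*10 - 3609*1/2515 = -31420 - 3609/2515 = -79024909/2515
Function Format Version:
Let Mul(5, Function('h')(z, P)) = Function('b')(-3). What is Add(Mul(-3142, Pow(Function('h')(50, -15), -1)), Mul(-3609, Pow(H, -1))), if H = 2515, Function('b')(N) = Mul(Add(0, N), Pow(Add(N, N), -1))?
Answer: Rational(-79024909, 2515) ≈ -31421.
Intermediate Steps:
Function('b')(N) = Rational(1, 2) (Function('b')(N) = Mul(N, Pow(Mul(2, N), -1)) = Mul(N, Mul(Rational(1, 2), Pow(N, -1))) = Rational(1, 2))
Function('h')(z, P) = Rational(1, 10) (Function('h')(z, P) = Mul(Rational(1, 5), Rational(1, 2)) = Rational(1, 10))
Add(Mul(-3142, Pow(Function('h')(50, -15), -1)), Mul(-3609, Pow(H, -1))) = Add(Mul(-3142, Pow(Rational(1, 10), -1)), Mul(-3609, Pow(2515, -1))) = Add(Mul(-3142, 10), Mul(-3609, Rational(1, 2515))) = Add(-31420, Rational(-3609, 2515)) = Rational(-79024909, 2515)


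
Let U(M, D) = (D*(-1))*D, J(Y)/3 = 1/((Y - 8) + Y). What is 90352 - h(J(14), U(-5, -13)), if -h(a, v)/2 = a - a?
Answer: 90352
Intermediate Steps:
J(Y) = 3/(-8 + 2*Y) (J(Y) = 3/((Y - 8) + Y) = 3/((-8 + Y) + Y) = 3/(-8 + 2*Y))
U(M, D) = -D² (U(M, D) = (-D)*D = -D²)
h(a, v) = 0 (h(a, v) = -2*(a - a) = -2*0 = 0)
90352 - h(J(14), U(-5, -13)) = 90352 - 1*0 = 90352 + 0 = 90352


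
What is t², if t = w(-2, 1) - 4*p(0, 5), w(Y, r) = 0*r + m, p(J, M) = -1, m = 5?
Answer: 81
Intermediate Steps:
w(Y, r) = 5 (w(Y, r) = 0*r + 5 = 0 + 5 = 5)
t = 9 (t = 5 - 4*(-1) = 5 + 4 = 9)
t² = 9² = 81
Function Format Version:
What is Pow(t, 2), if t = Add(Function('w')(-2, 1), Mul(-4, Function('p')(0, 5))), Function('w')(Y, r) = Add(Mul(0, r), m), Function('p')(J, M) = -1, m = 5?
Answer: 81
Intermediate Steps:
Function('w')(Y, r) = 5 (Function('w')(Y, r) = Add(Mul(0, r), 5) = Add(0, 5) = 5)
t = 9 (t = Add(5, Mul(-4, -1)) = Add(5, 4) = 9)
Pow(t, 2) = Pow(9, 2) = 81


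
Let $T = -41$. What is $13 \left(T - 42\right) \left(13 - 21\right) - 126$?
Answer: $8506$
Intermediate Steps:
$13 \left(T - 42\right) \left(13 - 21\right) - 126 = 13 \left(-41 - 42\right) \left(13 - 21\right) - 126 = 13 \left(\left(-83\right) \left(-8\right)\right) - 126 = 13 \cdot 664 - 126 = 8632 - 126 = 8506$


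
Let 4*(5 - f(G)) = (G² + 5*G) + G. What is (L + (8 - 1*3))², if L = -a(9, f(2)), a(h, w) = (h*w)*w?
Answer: 16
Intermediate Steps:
f(G) = 5 - 3*G/2 - G²/4 (f(G) = 5 - ((G² + 5*G) + G)/4 = 5 - (G² + 6*G)/4 = 5 + (-3*G/2 - G²/4) = 5 - 3*G/2 - G²/4)
a(h, w) = h*w²
L = -9 (L = -9*(5 - 3/2*2 - ¼*2²)² = -9*(5 - 3 - ¼*4)² = -9*(5 - 3 - 1)² = -9*1² = -9 ≈ -9.0000)
(L + (8 - 1*3))² = (-9 + (8 - 1*3))² = (-9 + (8 - 3))² = (-9 + 5)² = (-4)² = 16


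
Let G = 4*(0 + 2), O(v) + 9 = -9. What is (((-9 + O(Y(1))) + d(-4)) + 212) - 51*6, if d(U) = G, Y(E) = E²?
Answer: -113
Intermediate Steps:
O(v) = -18 (O(v) = -9 - 9 = -18)
G = 8 (G = 4*2 = 8)
d(U) = 8
(((-9 + O(Y(1))) + d(-4)) + 212) - 51*6 = (((-9 - 18) + 8) + 212) - 51*6 = ((-27 + 8) + 212) - 306 = (-19 + 212) - 306 = 193 - 306 = -113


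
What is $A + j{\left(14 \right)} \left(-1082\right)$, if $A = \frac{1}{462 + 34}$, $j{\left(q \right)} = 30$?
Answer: $- \frac{16100159}{496} \approx -32460.0$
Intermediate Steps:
$A = \frac{1}{496} \approx 0.0020161$
$A + j{\left(14 \right)} \left(-1082\right) = \frac{1}{496} + 30 \left(-1082\right) = \frac{1}{496} - 32460 = - \frac{16100159}{496}$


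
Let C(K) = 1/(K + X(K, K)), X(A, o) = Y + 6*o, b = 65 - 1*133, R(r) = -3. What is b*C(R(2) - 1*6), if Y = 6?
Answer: 68/57 ≈ 1.1930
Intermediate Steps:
b = -68 (b = 65 - 133 = -68)
X(A, o) = 6 + 6*o
C(K) = 1/(6 + 7*K) (C(K) = 1/(K + (6 + 6*K)) = 1/(6 + 7*K))
b*C(R(2) - 1*6) = -68/(6 + 7*(-3 - 1*6)) = -68/(6 + 7*(-3 - 6)) = -68/(6 + 7*(-9)) = -68/(6 - 63) = -68/(-57) = -68*(-1/57) = 68/57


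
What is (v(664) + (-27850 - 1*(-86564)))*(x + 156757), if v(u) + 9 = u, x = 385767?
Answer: 32209107356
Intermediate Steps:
v(u) = -9 + u
(v(664) + (-27850 - 1*(-86564)))*(x + 156757) = ((-9 + 664) + (-27850 - 1*(-86564)))*(385767 + 156757) = (655 + (-27850 + 86564))*542524 = (655 + 58714)*542524 = 59369*542524 = 32209107356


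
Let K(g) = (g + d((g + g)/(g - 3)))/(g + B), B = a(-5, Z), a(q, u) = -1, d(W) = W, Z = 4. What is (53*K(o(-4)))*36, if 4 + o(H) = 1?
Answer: 954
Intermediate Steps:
o(H) = -3 (o(H) = -4 + 1 = -3)
B = -1
K(g) = (g + 2*g/(-3 + g))/(-1 + g) (K(g) = (g + (g + g)/(g - 3))/(g - 1) = (g + (2*g)/(-3 + g))/(-1 + g) = (g + 2*g/(-3 + g))/(-1 + g))
(53*K(o(-4)))*36 = (53*(-3/(-3 - 3)))*36 = (53*(-3/(-6)))*36 = (53*(-3*(-⅙)))*36 = (53*(½))*36 = (53/2)*36 = 954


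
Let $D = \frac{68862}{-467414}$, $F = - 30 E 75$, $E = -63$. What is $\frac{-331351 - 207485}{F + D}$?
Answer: $- \frac{41976581684}{11042644273} \approx -3.8013$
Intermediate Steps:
$F = 141750$ ($F = \left(-30\right) \left(-63\right) 75 = 1890 \cdot 75 = 141750$)
$D = - \frac{34431}{233707}$ ($D = 68862 \left(- \frac{1}{467414}\right) = - \frac{34431}{233707} \approx -0.14733$)
$\frac{-331351 - 207485}{F + D} = \frac{-331351 - 207485}{141750 - \frac{34431}{233707}} = - \frac{538836}{\frac{33127932819}{233707}} = \left(-538836\right) \frac{233707}{33127932819} = - \frac{41976581684}{11042644273}$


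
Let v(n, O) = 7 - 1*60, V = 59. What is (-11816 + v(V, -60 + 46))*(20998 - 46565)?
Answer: 303454723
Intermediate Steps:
v(n, O) = -53 (v(n, O) = 7 - 60 = -53)
(-11816 + v(V, -60 + 46))*(20998 - 46565) = (-11816 - 53)*(20998 - 46565) = -11869*(-25567) = 303454723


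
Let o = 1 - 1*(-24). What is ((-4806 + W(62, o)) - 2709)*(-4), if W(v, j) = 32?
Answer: 29932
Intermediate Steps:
o = 25 (o = 1 + 24 = 25)
((-4806 + W(62, o)) - 2709)*(-4) = ((-4806 + 32) - 2709)*(-4) = (-4774 - 2709)*(-4) = -7483*(-4) = 29932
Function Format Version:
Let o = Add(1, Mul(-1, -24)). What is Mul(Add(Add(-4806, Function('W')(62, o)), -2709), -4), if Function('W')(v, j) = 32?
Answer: 29932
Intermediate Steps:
o = 25 (o = Add(1, 24) = 25)
Mul(Add(Add(-4806, Function('W')(62, o)), -2709), -4) = Mul(Add(Add(-4806, 32), -2709), -4) = Mul(Add(-4774, -2709), -4) = Mul(-7483, -4) = 29932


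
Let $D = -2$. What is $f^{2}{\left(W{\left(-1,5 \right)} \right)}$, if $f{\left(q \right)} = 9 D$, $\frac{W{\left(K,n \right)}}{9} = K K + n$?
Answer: $324$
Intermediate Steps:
$W{\left(K,n \right)} = 9 n + 9 K^{2}$ ($W{\left(K,n \right)} = 9 \left(K K + n\right) = 9 \left(K^{2} + n\right) = 9 \left(n + K^{2}\right) = 9 n + 9 K^{2}$)
$f{\left(q \right)} = -18$ ($f{\left(q \right)} = 9 \left(-2\right) = -18$)
$f^{2}{\left(W{\left(-1,5 \right)} \right)} = \left(-18\right)^{2} = 324$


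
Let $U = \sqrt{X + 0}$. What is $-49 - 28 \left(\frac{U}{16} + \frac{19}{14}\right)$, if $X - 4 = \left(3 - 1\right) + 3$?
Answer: $- \frac{369}{4} \approx -92.25$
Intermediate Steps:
$X = 9$ ($X = 4 + \left(\left(3 - 1\right) + 3\right) = 4 + \left(2 + 3\right) = 4 + 5 = 9$)
$U = 3$ ($U = \sqrt{9 + 0} = \sqrt{9} = 3$)
$-49 - 28 \left(\frac{U}{16} + \frac{19}{14}\right) = -49 - 28 \left(\frac{3}{16} + \frac{19}{14}\right) = -49 - \frac{173}{4} = - \frac{369}{4}$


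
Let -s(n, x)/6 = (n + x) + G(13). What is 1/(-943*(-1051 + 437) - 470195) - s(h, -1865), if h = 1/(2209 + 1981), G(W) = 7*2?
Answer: -2531619756974/227950665 ≈ -11106.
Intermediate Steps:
G(W) = 14
h = 1/4190 ≈ 0.00023866
s(n, x) = -84 - 6*n - 6*x (s(n, x) = -6*((n + x) + 14) = -6*(14 + n + x) = -84 - 6*n - 6*x)
1/(-943*(-1051 + 437) - 470195) - s(h, -1865) = 1/(-943*(-1051 + 437) - 470195) - (-84 - 6*1/4190 - 6*(-1865)) = 1/(-943*(-614) - 470195) - (-84 - 3/2095 + 11190) = 1/(579002 - 470195) - 1*23267067/2095 = 1/108807 - 23267067/2095 = -2531619756974/227950665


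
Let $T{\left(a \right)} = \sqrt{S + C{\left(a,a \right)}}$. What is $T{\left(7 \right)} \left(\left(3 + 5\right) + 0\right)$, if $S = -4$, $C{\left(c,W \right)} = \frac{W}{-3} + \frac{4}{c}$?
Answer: $\frac{88 i \sqrt{21}}{21} \approx 19.203 i$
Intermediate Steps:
$C{\left(c,W \right)} = \frac{4}{c} - \frac{W}{3}$ ($C{\left(c,W \right)} = W \left(- \frac{1}{3}\right) + \frac{4}{c} = - \frac{W}{3} + \frac{4}{c} = \frac{4}{c} - \frac{W}{3}$)
$T{\left(a \right)} = \sqrt{-4 + \frac{4}{a} - \frac{a}{3}}$ ($T{\left(a \right)} = \sqrt{-4 - \left(- \frac{4}{a} + \frac{a}{3}\right)} = \sqrt{-4 + \frac{4}{a} - \frac{a}{3}}$)
$T{\left(7 \right)} \left(\left(3 + 5\right) + 0\right) = \frac{\sqrt{-36 - 21 + \frac{36}{7}}}{3} \left(\left(3 + 5\right) + 0\right) = \frac{\sqrt{-36 - 21 + 36 \cdot \frac{1}{7}}}{3} \left(8 + 0\right) = \frac{\sqrt{-36 - 21 + \frac{36}{7}}}{3} \cdot 8 = \frac{\sqrt{- \frac{363}{7}}}{3} \cdot 8 = \frac{\frac{11}{7} i \sqrt{21}}{3} \cdot 8 = \frac{11 i \sqrt{21}}{21} \cdot 8 = \frac{88 i \sqrt{21}}{21}$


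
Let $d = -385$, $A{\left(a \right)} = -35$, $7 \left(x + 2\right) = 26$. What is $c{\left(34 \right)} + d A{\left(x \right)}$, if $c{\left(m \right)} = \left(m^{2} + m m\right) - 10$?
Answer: $15777$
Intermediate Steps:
$x = \frac{12}{7}$ ($x = -2 + \frac{1}{7} \cdot 26 = -2 + \frac{26}{7} = \frac{12}{7} \approx 1.7143$)
$c{\left(m \right)} = -10 + 2 m^{2}$ ($c{\left(m \right)} = \left(m^{2} + m^{2}\right) - 10 = 2 m^{2} - 10 = -10 + 2 m^{2}$)
$c{\left(34 \right)} + d A{\left(x \right)} = \left(-10 + 2 \cdot 34^{2}\right) - -13475 = \left(-10 + 2 \cdot 1156\right) + 13475 = \left(-10 + 2312\right) + 13475 = 2302 + 13475 = 15777$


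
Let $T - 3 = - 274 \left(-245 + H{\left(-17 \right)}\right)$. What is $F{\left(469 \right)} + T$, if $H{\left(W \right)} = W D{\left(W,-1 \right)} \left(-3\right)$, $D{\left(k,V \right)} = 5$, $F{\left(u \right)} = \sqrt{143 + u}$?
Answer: $-2737 + 6 \sqrt{17} \approx -2712.3$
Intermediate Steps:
$H{\left(W \right)} = - 15 W$ ($H{\left(W \right)} = W 5 \left(-3\right) = 5 W \left(-3\right) = - 15 W$)
$T = -2737$ ($T = 3 - 274 \left(-245 - -255\right) = 3 - 274 \left(-245 + 255\right) = 3 - 2740 = -2737$)
$F{\left(469 \right)} + T = \sqrt{143 + 469} - 2737 = \sqrt{612} - 2737 = 6 \sqrt{17} - 2737 = -2737 + 6 \sqrt{17}$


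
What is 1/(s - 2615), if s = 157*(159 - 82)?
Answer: 1/9474 ≈ 0.00010555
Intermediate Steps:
s = 12089 (s = 157*77 = 12089)
1/(s - 2615) = 1/(12089 - 2615) = 1/9474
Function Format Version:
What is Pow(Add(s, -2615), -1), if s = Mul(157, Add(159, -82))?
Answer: Rational(1, 9474) ≈ 0.00010555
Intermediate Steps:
s = 12089 (s = Mul(157, 77) = 12089)
Pow(Add(s, -2615), -1) = Pow(Add(12089, -2615), -1) = Pow(9474, -1) = Rational(1, 9474)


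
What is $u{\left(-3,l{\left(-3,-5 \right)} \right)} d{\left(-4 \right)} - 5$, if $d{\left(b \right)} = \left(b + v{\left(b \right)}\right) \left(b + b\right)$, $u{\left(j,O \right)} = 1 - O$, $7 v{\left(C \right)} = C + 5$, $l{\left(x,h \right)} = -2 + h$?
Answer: $\frac{1693}{7} \approx 241.86$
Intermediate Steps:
$v{\left(C \right)} = \frac{5}{7} + \frac{C}{7}$ ($v{\left(C \right)} = \frac{C + 5}{7} = \frac{5 + C}{7} = \frac{5}{7} + \frac{C}{7}$)
$d{\left(b \right)} = 2 b \left(\frac{5}{7} + \frac{8 b}{7}\right)$ ($d{\left(b \right)} = \left(b + \left(\frac{5}{7} + \frac{b}{7}\right)\right) \left(b + b\right) = \left(\frac{5}{7} + \frac{8 b}{7}\right) 2 b = 2 b \left(\frac{5}{7} + \frac{8 b}{7}\right)$)
$u{\left(-3,l{\left(-3,-5 \right)} \right)} d{\left(-4 \right)} - 5 = \left(1 - \left(-2 - 5\right)\right) \frac{2}{7} \left(-4\right) \left(5 + 8 \left(-4\right)\right) - 5 = \left(1 - -7\right) \frac{2}{7} \left(-4\right) \left(5 - 32\right) - 5 = \left(1 + 7\right) \frac{2}{7} \left(-4\right) \left(-27\right) - 5 = 8 \cdot \frac{216}{7} - 5 = \frac{1728}{7} - 5 = \frac{1693}{7}$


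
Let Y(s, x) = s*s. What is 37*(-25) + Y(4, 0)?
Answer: -909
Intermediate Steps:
Y(s, x) = s²
37*(-25) + Y(4, 0) = 37*(-25) + 4² = -925 + 16 = -909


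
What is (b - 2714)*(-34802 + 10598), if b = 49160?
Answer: -1124178984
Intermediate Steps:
(b - 2714)*(-34802 + 10598) = (49160 - 2714)*(-34802 + 10598) = 46446*(-24204) = -1124178984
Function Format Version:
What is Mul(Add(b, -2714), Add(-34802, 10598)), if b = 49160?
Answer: -1124178984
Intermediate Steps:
Mul(Add(b, -2714), Add(-34802, 10598)) = Mul(Add(49160, -2714), Add(-34802, 10598)) = Mul(46446, -24204) = -1124178984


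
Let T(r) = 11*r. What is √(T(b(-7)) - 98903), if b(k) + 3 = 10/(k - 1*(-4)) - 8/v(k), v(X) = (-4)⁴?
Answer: I*√57008454/24 ≈ 314.6*I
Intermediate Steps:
v(X) = 256
b(k) = -97/32 + 10/(4 + k) (b(k) = -3 + (10/(k - 1*(-4)) - 8/256) = -3 + (10/(k + 4) - 8*1/256) = -3 + (10/(4 + k) - 1/32) = -3 + (-1/32 + 10/(4 + k)) = -97/32 + 10/(4 + k))
√(T(b(-7)) - 98903) = √(11*((-68 - 97*(-7))/(32*(4 - 7))) - 98903) = √(11*((1/32)*(-68 + 679)/(-3)) - 98903) = √(11*((1/32)*(-⅓)*611) - 98903) = √(11*(-611/96) - 98903) = √(-6721/96 - 98903) = √(-9501409/96) = I*√57008454/24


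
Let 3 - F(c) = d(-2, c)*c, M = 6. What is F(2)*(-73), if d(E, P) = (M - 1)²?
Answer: 3431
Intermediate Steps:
d(E, P) = 25 (d(E, P) = (6 - 1)² = 5² = 25)
F(c) = 3 - 25*c
F(2)*(-73) = (3 - 25*2)*(-73) = (3 - 50)*(-73) = -47*(-73) = 3431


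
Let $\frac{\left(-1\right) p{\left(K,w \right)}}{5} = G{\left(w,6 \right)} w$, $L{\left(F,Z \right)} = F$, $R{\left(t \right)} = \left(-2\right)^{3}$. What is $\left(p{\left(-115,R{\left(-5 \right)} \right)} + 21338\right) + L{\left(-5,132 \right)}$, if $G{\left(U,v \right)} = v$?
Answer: $21573$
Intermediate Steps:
$R{\left(t \right)} = -8$
$p{\left(K,w \right)} = - 30 w$ ($p{\left(K,w \right)} = - 5 \cdot 6 w = - 30 w$)
$\left(p{\left(-115,R{\left(-5 \right)} \right)} + 21338\right) + L{\left(-5,132 \right)} = \left(\left(-30\right) \left(-8\right) + 21338\right) - 5 = \left(240 + 21338\right) - 5 = 21578 - 5 = 21573$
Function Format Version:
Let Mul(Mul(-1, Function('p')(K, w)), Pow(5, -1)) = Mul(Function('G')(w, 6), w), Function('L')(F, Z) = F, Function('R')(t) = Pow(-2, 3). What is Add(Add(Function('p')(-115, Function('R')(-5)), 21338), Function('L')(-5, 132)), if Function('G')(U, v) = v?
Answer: 21573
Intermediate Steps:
Function('R')(t) = -8
Function('p')(K, w) = Mul(-30, w) (Function('p')(K, w) = Mul(-5, Mul(6, w)) = Mul(-30, w))
Add(Add(Function('p')(-115, Function('R')(-5)), 21338), Function('L')(-5, 132)) = Add(Add(Mul(-30, -8), 21338), -5) = Add(Add(240, 21338), -5) = Add(21578, -5) = 21573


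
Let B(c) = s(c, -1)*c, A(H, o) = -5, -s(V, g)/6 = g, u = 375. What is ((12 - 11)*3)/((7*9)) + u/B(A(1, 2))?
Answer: -523/42 ≈ -12.452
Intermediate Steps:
s(V, g) = -6*g
B(c) = 6*c (B(c) = (-6*(-1))*c = 6*c)
((12 - 11)*3)/((7*9)) + u/B(A(1, 2)) = ((12 - 11)*3)/((7*9)) + 375/((6*(-5))) = (1*3)/63 + 375/(-30) = 3*(1/63) + 375*(-1/30) = 1/21 - 25/2 = -523/42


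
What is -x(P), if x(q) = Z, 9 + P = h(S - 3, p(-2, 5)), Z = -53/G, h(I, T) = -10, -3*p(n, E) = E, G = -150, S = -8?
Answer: -53/150 ≈ -0.35333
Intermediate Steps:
p(n, E) = -E/3
Z = 53/150 (Z = -53/(-150) = -53*(-1/150) = 53/150 ≈ 0.35333)
P = -19 (P = -9 - 10 = -19)
x(q) = 53/150
-x(P) = -1*53/150 = -53/150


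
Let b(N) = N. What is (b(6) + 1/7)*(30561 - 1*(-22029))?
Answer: 2261370/7 ≈ 3.2305e+5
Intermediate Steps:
(b(6) + 1/7)*(30561 - 1*(-22029)) = (6 + 1/7)*(30561 - 1*(-22029)) = (6 + 1*(1/7))*(30561 + 22029) = (6 + 1/7)*52590 = (43/7)*52590 = 2261370/7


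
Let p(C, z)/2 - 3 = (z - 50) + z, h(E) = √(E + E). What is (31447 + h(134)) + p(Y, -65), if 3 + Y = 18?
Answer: 31093 + 2*√67 ≈ 31109.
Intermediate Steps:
Y = 15 (Y = -3 + 18 = 15)
h(E) = √2*√E (h(E) = √(2*E) = √2*√E)
p(C, z) = -94 + 4*z (p(C, z) = 6 + 2*((z - 50) + z) = 6 + 2*((-50 + z) + z) = 6 + 2*(-50 + 2*z) = 6 + (-100 + 4*z) = -94 + 4*z)
(31447 + h(134)) + p(Y, -65) = (31447 + √2*√134) + (-94 + 4*(-65)) = (31447 + 2*√67) + (-94 - 260) = (31447 + 2*√67) - 354 = 31093 + 2*√67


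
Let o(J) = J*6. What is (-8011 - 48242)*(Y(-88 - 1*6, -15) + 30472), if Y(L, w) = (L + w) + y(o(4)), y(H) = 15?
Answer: -1708853634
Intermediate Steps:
o(J) = 6*J
Y(L, w) = 15 + L + w (Y(L, w) = (L + w) + 15 = 15 + L + w)
(-8011 - 48242)*(Y(-88 - 1*6, -15) + 30472) = (-8011 - 48242)*((15 + (-88 - 1*6) - 15) + 30472) = -56253*((15 + (-88 - 6) - 15) + 30472) = -56253*((15 - 94 - 15) + 30472) = -56253*(-94 + 30472) = -56253*30378 = -1708853634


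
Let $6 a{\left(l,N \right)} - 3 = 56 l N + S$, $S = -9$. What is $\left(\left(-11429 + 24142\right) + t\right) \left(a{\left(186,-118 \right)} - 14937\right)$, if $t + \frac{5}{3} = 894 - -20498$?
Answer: $-7495435220$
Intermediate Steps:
$t = \frac{64171}{3}$ ($t = - \frac{5}{3} + \left(894 - -20498\right) = - \frac{5}{3} + \left(894 + 20498\right) = - \frac{5}{3} + 21392 = \frac{64171}{3} \approx 21390.0$)
$a{\left(l,N \right)} = -1 + \frac{28 N l}{3}$ ($a{\left(l,N \right)} = \frac{1}{2} + \frac{56 l N - 9}{6} = \frac{1}{2} + \frac{56 N l - 9}{6} = \frac{1}{2} + \frac{-9 + 56 N l}{6} = \frac{1}{2} + \left(- \frac{3}{2} + \frac{28 N l}{3}\right) = -1 + \frac{28 N l}{3}$)
$\left(\left(-11429 + 24142\right) + t\right) \left(a{\left(186,-118 \right)} - 14937\right) = \left(\left(-11429 + 24142\right) + \frac{64171}{3}\right) \left(\left(-1 + \frac{28}{3} \left(-118\right) 186\right) - 14937\right) = \left(12713 + \frac{64171}{3}\right) \left(\left(-1 - 204848\right) - 14937\right) = \frac{102310 \left(-204849 - 14937\right)}{3} = \frac{102310}{3} \left(-219786\right) = -7495435220$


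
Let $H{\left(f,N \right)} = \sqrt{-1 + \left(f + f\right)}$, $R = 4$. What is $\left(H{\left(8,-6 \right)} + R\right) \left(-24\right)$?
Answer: $-96 - 24 \sqrt{15} \approx -188.95$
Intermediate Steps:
$H{\left(f,N \right)} = \sqrt{-1 + 2 f}$
$\left(H{\left(8,-6 \right)} + R\right) \left(-24\right) = \left(\sqrt{-1 + 2 \cdot 8} + 4\right) \left(-24\right) = \left(\sqrt{-1 + 16} + 4\right) \left(-24\right) = \left(\sqrt{15} + 4\right) \left(-24\right) = \left(4 + \sqrt{15}\right) \left(-24\right) = -96 - 24 \sqrt{15}$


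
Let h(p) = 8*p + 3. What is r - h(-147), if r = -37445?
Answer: -36272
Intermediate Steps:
h(p) = 3 + 8*p
r - h(-147) = -37445 - (3 + 8*(-147)) = -37445 - (3 - 1176) = -37445 - 1*(-1173) = -37445 + 1173 = -36272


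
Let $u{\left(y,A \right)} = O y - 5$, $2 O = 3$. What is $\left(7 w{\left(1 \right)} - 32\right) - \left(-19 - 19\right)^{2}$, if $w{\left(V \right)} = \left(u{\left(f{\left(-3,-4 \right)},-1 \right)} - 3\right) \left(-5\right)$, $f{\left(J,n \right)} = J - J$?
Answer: $-1196$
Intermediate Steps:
$O = \frac{3}{2}$ ($O = \frac{1}{2} \cdot 3 = \frac{3}{2} \approx 1.5$)
$f{\left(J,n \right)} = 0$
$u{\left(y,A \right)} = -5 + \frac{3 y}{2}$ ($u{\left(y,A \right)} = \frac{3 y}{2} - 5 = -5 + \frac{3 y}{2}$)
$w{\left(V \right)} = 40$ ($w{\left(V \right)} = \left(\left(-5 + \frac{3}{2} \cdot 0\right) - 3\right) \left(-5\right) = \left(\left(-5 + 0\right) - 3\right) \left(-5\right) = \left(-5 - 3\right) \left(-5\right) = \left(-8\right) \left(-5\right) = 40$)
$\left(7 w{\left(1 \right)} - 32\right) - \left(-19 - 19\right)^{2} = \left(7 \cdot 40 - 32\right) - \left(-19 - 19\right)^{2} = \left(280 - 32\right) - \left(-38\right)^{2} = 248 - 1444 = -1196$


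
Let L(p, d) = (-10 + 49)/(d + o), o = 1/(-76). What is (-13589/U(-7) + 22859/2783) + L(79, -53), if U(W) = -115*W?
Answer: -1230002112/130814915 ≈ -9.4026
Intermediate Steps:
o = -1/76 ≈ -0.013158
L(p, d) = 39/(-1/76 + d) (L(p, d) = (-10 + 49)/(d - 1/76) = 39/(-1/76 + d))
(-13589/U(-7) + 22859/2783) + L(79, -53) = (-13589/((-115*(-7))) + 22859/2783) + 2964/(-1 + 76*(-53)) = (-13589/805 + 22859*(1/2783)) + 2964/(-1 - 4028) = (-13589*1/805 + 22859/2783) + 2964/(-4029) = (-13589/805 + 22859/2783) + 2964*(-1/4029) = -844204/97405 - 988/1343 = -1230002112/130814915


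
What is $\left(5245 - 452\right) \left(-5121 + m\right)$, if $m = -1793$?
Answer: $-33138802$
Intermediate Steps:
$\left(5245 - 452\right) \left(-5121 + m\right) = \left(5245 - 452\right) \left(-5121 - 1793\right) = 4793 \left(-6914\right) = -33138802$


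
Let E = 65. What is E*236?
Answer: 15340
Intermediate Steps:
E*236 = 65*236 = 15340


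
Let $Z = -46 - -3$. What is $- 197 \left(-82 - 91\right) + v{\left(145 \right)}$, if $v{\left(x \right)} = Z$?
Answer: $34038$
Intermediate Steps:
$Z = -43$ ($Z = -46 + 3 = -43$)
$v{\left(x \right)} = -43$
$- 197 \left(-82 - 91\right) + v{\left(145 \right)} = - 197 \left(-82 - 91\right) - 43 = \left(-197\right) \left(-173\right) - 43 = 34081 - 43 = 34038$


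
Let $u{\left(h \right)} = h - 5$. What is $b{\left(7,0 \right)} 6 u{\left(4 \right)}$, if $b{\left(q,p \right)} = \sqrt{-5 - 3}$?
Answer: $- 12 i \sqrt{2} \approx - 16.971 i$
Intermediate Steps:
$b{\left(q,p \right)} = 2 i \sqrt{2}$ ($b{\left(q,p \right)} = \sqrt{-8} = 2 i \sqrt{2}$)
$u{\left(h \right)} = -5 + h$ ($u{\left(h \right)} = h - 5 = -5 + h$)
$b{\left(7,0 \right)} 6 u{\left(4 \right)} = 2 i \sqrt{2} \cdot 6 \left(-5 + 4\right) = 12 i \sqrt{2} \left(-1\right) = - 12 i \sqrt{2}$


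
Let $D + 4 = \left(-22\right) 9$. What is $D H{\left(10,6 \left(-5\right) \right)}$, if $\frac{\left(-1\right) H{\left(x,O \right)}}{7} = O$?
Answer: $-42420$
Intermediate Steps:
$H{\left(x,O \right)} = - 7 O$
$D = -202$ ($D = -4 - 198 = -202$)
$D H{\left(10,6 \left(-5\right) \right)} = - 202 \left(- 7 \cdot 6 \left(-5\right)\right) = - 202 \left(\left(-7\right) \left(-30\right)\right) = \left(-202\right) 210 = -42420$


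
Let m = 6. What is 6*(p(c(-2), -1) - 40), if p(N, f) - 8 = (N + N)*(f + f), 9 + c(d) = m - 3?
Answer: -48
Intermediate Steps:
c(d) = -6 (c(d) = -9 + (6 - 3) = -9 + 3 = -6)
p(N, f) = 8 + 4*N*f (p(N, f) = 8 + (N + N)*(f + f) = 8 + (2*N)*(2*f) = 8 + 4*N*f)
6*(p(c(-2), -1) - 40) = 6*((8 + 4*(-6)*(-1)) - 40) = 6*((8 + 24) - 40) = 6*(32 - 40) = 6*(-8) = -48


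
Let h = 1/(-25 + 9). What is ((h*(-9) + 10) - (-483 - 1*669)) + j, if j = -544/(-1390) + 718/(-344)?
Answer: 555080001/478160 ≈ 1160.9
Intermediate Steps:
j = -202721/119540 (j = -544*(-1/1390) + 718*(-1/344) = 272/695 - 359/172 = -202721/119540 ≈ -1.6958)
h = -1/16 (h = 1/(-16) = -1/16 ≈ -0.062500)
((h*(-9) + 10) - (-483 - 1*669)) + j = ((-1/16*(-9) + 10) - (-483 - 1*669)) - 202721/119540 = ((9/16 + 10) - (-483 - 669)) - 202721/119540 = (169/16 - 1*(-1152)) - 202721/119540 = (169/16 + 1152) - 202721/119540 = 18601/16 - 202721/119540 = 555080001/478160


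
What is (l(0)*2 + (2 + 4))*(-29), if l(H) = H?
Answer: -174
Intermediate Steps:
(l(0)*2 + (2 + 4))*(-29) = (0*2 + (2 + 4))*(-29) = (0 + 6)*(-29) = 6*(-29) = -174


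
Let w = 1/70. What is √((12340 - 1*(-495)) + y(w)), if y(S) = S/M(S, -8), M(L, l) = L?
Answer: 2*√3209 ≈ 113.30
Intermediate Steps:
w = 1/70 ≈ 0.014286
y(S) = 1 (y(S) = S/S = 1)
√((12340 - 1*(-495)) + y(w)) = √((12340 - 1*(-495)) + 1) = √((12340 + 495) + 1) = √(12835 + 1) = √12836 = 2*√3209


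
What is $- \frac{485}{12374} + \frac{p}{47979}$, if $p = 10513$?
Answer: $\frac{106818047}{593692146} \approx 0.17992$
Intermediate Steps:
$- \frac{485}{12374} + \frac{p}{47979} = - \frac{485}{12374} + \frac{10513}{47979} = \frac{106818047}{593692146}$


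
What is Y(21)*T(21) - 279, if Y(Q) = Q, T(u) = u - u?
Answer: -279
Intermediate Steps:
T(u) = 0
Y(21)*T(21) - 279 = 21*0 - 279 = 0 - 279 = -279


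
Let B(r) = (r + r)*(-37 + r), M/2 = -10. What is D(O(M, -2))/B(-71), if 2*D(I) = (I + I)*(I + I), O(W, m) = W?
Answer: 100/1917 ≈ 0.052165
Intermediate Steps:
M = -20 (M = 2*(-10) = -20)
B(r) = 2*r*(-37 + r) (B(r) = (2*r)*(-37 + r) = 2*r*(-37 + r))
D(I) = 2*I² (D(I) = ((I + I)*(I + I))/2 = ((2*I)*(2*I))/2 = (4*I²)/2 = 2*I²)
D(O(M, -2))/B(-71) = (2*(-20)²)/((2*(-71)*(-37 - 71))) = (2*400)/((2*(-71)*(-108))) = 800/15336 = 800*(1/15336) = 100/1917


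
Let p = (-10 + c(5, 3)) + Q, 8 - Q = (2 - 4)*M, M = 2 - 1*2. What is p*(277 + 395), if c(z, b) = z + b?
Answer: 4032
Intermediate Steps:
M = 0 (M = 2 - 2 = 0)
Q = 8 (Q = 8 - (2 - 4)*0 = 8 - (-2)*0 = 8 - 1*0 = 8 + 0 = 8)
c(z, b) = b + z
p = 6 (p = (-10 + (3 + 5)) + 8 = (-10 + 8) + 8 = -2 + 8 = 6)
p*(277 + 395) = 6*(277 + 395) = 6*672 = 4032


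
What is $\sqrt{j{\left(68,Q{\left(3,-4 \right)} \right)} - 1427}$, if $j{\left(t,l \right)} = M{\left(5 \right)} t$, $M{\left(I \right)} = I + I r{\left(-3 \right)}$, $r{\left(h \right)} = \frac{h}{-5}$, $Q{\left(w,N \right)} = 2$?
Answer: $i \sqrt{883} \approx 29.715 i$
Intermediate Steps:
$r{\left(h \right)} = - \frac{h}{5}$ ($r{\left(h \right)} = h \left(- \frac{1}{5}\right) = - \frac{h}{5}$)
$M{\left(I \right)} = \frac{8 I}{5}$ ($M{\left(I \right)} = I + I \left(\left(- \frac{1}{5}\right) \left(-3\right)\right) = I + I \frac{3}{5} = I + \frac{3 I}{5} = \frac{8 I}{5}$)
$j{\left(t,l \right)} = 8 t$ ($j{\left(t,l \right)} = \frac{8}{5} \cdot 5 t = 8 t$)
$\sqrt{j{\left(68,Q{\left(3,-4 \right)} \right)} - 1427} = \sqrt{8 \cdot 68 - 1427} = \sqrt{544 - 1427} = \sqrt{-883} = i \sqrt{883}$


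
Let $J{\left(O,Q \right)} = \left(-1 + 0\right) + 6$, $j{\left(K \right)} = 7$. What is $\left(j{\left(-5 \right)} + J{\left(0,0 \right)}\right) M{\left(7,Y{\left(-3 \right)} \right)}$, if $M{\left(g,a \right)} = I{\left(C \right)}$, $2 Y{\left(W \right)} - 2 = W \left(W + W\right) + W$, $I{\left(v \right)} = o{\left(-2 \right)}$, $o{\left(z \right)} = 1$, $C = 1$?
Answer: $12$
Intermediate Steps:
$I{\left(v \right)} = 1$
$Y{\left(W \right)} = 1 + W^{2} + \frac{W}{2}$ ($Y{\left(W \right)} = 1 + \frac{W \left(W + W\right) + W}{2} = 1 + \frac{W 2 W + W}{2} = 1 + \frac{2 W^{2} + W}{2} = 1 + \frac{W + 2 W^{2}}{2} = 1 + \left(W^{2} + \frac{W}{2}\right) = 1 + W^{2} + \frac{W}{2}$)
$M{\left(g,a \right)} = 1$
$J{\left(O,Q \right)} = 5$ ($J{\left(O,Q \right)} = -1 + 6 = 5$)
$\left(j{\left(-5 \right)} + J{\left(0,0 \right)}\right) M{\left(7,Y{\left(-3 \right)} \right)} = \left(7 + 5\right) 1 = 12 \cdot 1 = 12$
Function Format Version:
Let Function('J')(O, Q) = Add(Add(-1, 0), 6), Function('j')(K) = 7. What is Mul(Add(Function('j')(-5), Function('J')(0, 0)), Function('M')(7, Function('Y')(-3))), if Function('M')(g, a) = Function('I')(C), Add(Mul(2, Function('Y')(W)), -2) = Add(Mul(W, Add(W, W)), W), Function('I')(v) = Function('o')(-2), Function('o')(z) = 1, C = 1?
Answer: 12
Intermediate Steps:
Function('I')(v) = 1
Function('Y')(W) = Add(1, Pow(W, 2), Mul(Rational(1, 2), W)) (Function('Y')(W) = Add(1, Mul(Rational(1, 2), Add(Mul(W, Add(W, W)), W))) = Add(1, Mul(Rational(1, 2), Add(Mul(W, Mul(2, W)), W))) = Add(1, Mul(Rational(1, 2), Add(Mul(2, Pow(W, 2)), W))) = Add(1, Mul(Rational(1, 2), Add(W, Mul(2, Pow(W, 2))))) = Add(1, Add(Pow(W, 2), Mul(Rational(1, 2), W))) = Add(1, Pow(W, 2), Mul(Rational(1, 2), W)))
Function('M')(g, a) = 1
Function('J')(O, Q) = 5 (Function('J')(O, Q) = Add(-1, 6) = 5)
Mul(Add(Function('j')(-5), Function('J')(0, 0)), Function('M')(7, Function('Y')(-3))) = Mul(Add(7, 5), 1) = Mul(12, 1) = 12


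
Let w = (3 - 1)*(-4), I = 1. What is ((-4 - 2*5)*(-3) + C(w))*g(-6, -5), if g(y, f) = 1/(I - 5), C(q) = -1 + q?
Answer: -33/4 ≈ -8.2500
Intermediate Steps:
w = -8 (w = 2*(-4) = -8)
g(y, f) = -¼ (g(y, f) = 1/(1 - 5) = 1/(-4) = -¼)
((-4 - 2*5)*(-3) + C(w))*g(-6, -5) = ((-4 - 2*5)*(-3) + (-1 - 8))*(-¼) = ((-4 - 10)*(-3) - 9)*(-¼) = (-14*(-3) - 9)*(-¼) = (42 - 9)*(-¼) = 33*(-¼) = -33/4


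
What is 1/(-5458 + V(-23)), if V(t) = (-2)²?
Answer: -1/5454 ≈ -0.00018335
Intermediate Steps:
V(t) = 4
1/(-5458 + V(-23)) = 1/(-5458 + 4) = 1/(-5454) = -1/5454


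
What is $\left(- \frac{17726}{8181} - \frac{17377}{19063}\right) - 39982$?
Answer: $- \frac{6235849012721}{155954403} \approx -39985.0$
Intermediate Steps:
$\left(- \frac{17726}{8181} - \frac{17377}{19063}\right) - 39982 = - \frac{480071975}{155954403} - 39982 = - \frac{6235849012721}{155954403}$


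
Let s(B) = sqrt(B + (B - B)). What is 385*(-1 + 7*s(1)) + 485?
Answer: 2795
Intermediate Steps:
s(B) = sqrt(B) (s(B) = sqrt(B + 0) = sqrt(B))
385*(-1 + 7*s(1)) + 485 = 385*(-1 + 7*sqrt(1)) + 485 = 385*(-1 + 7*1) + 485 = 385*(-1 + 7) + 485 = 385*6 + 485 = 2310 + 485 = 2795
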